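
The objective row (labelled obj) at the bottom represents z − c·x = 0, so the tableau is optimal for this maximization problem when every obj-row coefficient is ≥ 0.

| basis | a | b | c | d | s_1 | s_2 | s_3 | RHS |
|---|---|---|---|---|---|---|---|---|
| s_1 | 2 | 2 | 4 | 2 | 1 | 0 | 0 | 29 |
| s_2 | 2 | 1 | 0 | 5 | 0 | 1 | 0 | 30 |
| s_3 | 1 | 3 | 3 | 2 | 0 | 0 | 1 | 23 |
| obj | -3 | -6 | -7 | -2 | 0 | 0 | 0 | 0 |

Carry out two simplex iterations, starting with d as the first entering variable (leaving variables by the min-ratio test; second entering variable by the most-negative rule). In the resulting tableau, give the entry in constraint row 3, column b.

Ratio test on column d — row 1: 29/2 = 29/2; row 2: 30/5 = 6; row 3: 23/2 = 23/2. Minimum is 6 at row 2 (s_2 leaves); pivot element 5.
Divide row 2 by 5; eliminate column d from the other rows.
Second iteration: most negative obj-row entry is -7 in column c, so c enters.
Ratio test on column c — row 1: 17/4 = 17/4; row 2: entry 0 ≤ 0; row 3: 11/3 = 11/3. Minimum is 11/3 at row 3 (s_3 leaves); pivot element 3.
Divide row 3 by 3; eliminate column c from the other rows.
After both pivots, the entry at constraint row 3, column b is 13/15.

13/15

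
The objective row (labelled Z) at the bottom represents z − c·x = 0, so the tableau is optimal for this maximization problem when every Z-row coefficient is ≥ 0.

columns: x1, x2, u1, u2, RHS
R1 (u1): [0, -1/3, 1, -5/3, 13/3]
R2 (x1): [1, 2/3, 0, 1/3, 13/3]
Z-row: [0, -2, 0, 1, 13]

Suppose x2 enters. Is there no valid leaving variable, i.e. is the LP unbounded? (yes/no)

no

Column x2 has positive entries in row(s) 2, so the ratio test bounds it — not unbounded.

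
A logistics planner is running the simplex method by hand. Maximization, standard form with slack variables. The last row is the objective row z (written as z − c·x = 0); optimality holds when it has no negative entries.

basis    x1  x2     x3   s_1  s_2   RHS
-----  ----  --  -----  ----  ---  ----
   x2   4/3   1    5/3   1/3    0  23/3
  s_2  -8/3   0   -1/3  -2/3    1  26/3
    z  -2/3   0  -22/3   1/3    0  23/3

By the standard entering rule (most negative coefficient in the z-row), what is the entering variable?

Negative z-row entries: x1: -2/3, x3: -22/3.
The most negative is -22/3 in column x3, so x3 enters.

x3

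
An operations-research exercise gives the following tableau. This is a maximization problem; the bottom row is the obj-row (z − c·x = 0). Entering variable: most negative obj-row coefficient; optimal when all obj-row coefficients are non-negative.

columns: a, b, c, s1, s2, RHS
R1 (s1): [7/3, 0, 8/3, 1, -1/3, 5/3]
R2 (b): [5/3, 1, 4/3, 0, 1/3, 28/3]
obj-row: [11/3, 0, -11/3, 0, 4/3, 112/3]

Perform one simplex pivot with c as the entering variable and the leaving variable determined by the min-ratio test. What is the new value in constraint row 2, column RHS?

17/2

Ratio test on column c — row 1: (5/3)/(8/3) = 5/8; row 2: (28/3)/(4/3) = 7. Minimum is 5/8 at row 1 (s1 leaves); pivot element 8/3.
Divide row 1 by 8/3; eliminate column c from the other rows.
Row 2 update in column RHS: 28/3 − (4/3)·(5/8) = 17/2.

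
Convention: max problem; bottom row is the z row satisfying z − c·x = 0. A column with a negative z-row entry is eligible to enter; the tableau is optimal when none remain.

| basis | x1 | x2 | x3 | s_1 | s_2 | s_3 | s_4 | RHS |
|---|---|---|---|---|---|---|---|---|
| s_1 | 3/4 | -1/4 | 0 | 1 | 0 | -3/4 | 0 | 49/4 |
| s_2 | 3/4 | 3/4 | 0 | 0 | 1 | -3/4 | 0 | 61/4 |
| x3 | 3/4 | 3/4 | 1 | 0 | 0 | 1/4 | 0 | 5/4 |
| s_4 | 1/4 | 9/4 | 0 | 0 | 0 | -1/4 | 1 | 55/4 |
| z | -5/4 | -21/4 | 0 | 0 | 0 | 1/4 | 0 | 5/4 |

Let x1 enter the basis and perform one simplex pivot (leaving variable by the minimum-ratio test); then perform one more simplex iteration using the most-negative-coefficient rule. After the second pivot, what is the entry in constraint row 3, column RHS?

5/3

Ratio test on column x1 — row 1: (49/4)/(3/4) = 49/3; row 2: (61/4)/(3/4) = 61/3; row 3: (5/4)/(3/4) = 5/3; row 4: (55/4)/(1/4) = 55. Minimum is 5/3 at row 3 (x3 leaves); pivot element 3/4.
Divide row 3 by 3/4; eliminate column x1 from the other rows.
Second iteration: most negative z-row entry is -4 in column x2, so x2 enters.
Ratio test on column x2 — row 1: entry -1 ≤ 0; row 2: entry 0 ≤ 0; row 3: (5/3)/1 = 5/3; row 4: (40/3)/2 = 20/3. Minimum is 5/3 at row 3 (x1 leaves); pivot element 1.
Divide row 3 by 1; eliminate column x2 from the other rows.
After both pivots, the entry at constraint row 3, column RHS is 5/3.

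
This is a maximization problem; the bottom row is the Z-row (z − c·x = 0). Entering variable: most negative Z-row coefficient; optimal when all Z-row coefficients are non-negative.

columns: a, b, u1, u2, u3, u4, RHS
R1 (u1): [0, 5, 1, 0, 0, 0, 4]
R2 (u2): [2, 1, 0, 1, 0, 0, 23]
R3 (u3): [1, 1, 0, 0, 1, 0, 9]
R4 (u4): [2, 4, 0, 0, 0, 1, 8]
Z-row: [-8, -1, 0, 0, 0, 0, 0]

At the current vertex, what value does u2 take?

u2 is basic (row 2); its value is the RHS of that row, 23.

23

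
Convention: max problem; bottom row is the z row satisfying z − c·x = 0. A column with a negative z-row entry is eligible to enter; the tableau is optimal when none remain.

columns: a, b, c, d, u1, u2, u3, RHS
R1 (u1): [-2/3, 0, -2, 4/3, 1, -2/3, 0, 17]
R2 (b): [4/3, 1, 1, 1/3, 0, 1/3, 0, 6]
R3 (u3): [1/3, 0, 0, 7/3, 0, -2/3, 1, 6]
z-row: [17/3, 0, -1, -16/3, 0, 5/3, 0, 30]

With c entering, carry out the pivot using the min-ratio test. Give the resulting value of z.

36

Ratio test on column c — row 1: entry -2 ≤ 0; row 2: 6/1 = 6; row 3: entry 0 ≤ 0. Minimum is 6 at row 2 (b leaves); pivot element 1.
Pivot on row 2; the z-row RHS becomes 30 − (-1)·6 = 36.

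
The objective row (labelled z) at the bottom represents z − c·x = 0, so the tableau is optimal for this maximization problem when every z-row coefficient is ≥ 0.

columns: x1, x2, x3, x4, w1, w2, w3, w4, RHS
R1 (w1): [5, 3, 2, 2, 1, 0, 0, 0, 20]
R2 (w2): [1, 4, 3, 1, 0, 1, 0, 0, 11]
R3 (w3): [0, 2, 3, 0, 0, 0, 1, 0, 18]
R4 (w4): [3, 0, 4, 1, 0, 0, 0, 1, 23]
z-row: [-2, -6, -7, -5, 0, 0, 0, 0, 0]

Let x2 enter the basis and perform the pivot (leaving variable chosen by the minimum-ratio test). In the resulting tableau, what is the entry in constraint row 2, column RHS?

Ratio test on column x2 — row 1: 20/3 = 20/3; row 2: 11/4 = 11/4; row 3: 18/2 = 9; row 4: entry 0 ≤ 0. Minimum is 11/4 at row 2 (w2 leaves); pivot element 4.
Divide row 2 by 4; eliminate column x2 from the other rows.
In the new row 2, the RHS entry is the old entry divided by the pivot: 11/4 = 11/4.

11/4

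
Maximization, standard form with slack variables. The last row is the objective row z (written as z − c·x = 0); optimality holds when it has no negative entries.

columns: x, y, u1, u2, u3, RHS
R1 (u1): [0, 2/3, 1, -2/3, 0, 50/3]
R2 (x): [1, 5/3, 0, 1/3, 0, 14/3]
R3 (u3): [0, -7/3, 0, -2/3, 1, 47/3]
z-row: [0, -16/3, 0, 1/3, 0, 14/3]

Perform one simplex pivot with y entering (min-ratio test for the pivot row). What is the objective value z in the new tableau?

98/5

Ratio test on column y — row 1: (50/3)/(2/3) = 25; row 2: (14/3)/(5/3) = 14/5; row 3: entry -7/3 ≤ 0. Minimum is 14/5 at row 2 (x leaves); pivot element 5/3.
Pivot on row 2; the z-row RHS becomes 14/3 − (-16/3)·(14/5) = 98/5.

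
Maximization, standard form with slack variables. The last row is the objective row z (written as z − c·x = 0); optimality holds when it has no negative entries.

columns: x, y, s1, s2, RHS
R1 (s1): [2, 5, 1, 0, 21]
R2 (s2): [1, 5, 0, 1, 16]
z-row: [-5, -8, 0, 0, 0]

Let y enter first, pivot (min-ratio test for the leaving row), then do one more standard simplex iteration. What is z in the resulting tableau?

Ratio test on column y — row 1: 21/5 = 21/5; row 2: 16/5 = 16/5. Minimum is 16/5 at row 2 (s2 leaves); pivot element 5.
Pivot on row 2; the z-row RHS becomes 0 − (-8)·(16/5) = 128/5.
Next entering variable (most negative z-row entry -17/5): x.
Ratio test on column x — row 1: 5/1 = 5; row 2: (16/5)/(1/5) = 16. Minimum is 5 at row 1 (s1 leaves); pivot element 1.
After the second pivot the z-row RHS is 128/5 − (-17/5)·5 = 213/5.

213/5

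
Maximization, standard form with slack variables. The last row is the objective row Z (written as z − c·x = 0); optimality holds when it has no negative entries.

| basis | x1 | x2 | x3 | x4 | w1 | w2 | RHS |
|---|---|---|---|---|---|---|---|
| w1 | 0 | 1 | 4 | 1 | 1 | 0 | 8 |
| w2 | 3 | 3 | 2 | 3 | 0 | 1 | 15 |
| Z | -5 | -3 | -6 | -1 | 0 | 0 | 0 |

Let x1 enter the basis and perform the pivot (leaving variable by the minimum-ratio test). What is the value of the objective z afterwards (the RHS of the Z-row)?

25

Ratio test on column x1 — row 1: entry 0 ≤ 0; row 2: 15/3 = 5. Minimum is 5 at row 2 (w2 leaves); pivot element 3.
Pivot on row 2; the Z-row RHS becomes 0 − (-5)·5 = 25.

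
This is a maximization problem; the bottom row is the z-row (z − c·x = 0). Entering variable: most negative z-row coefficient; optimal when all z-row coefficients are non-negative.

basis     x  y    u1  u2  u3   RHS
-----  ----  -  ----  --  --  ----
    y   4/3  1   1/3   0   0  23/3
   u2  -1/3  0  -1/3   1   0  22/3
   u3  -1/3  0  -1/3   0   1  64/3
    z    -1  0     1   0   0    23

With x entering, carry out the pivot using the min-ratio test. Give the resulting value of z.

Ratio test on column x — row 1: (23/3)/(4/3) = 23/4; row 2: entry -1/3 ≤ 0; row 3: entry -1/3 ≤ 0. Minimum is 23/4 at row 1 (y leaves); pivot element 4/3.
Pivot on row 1; the z-row RHS becomes 23 − (-1)·(23/4) = 115/4.

115/4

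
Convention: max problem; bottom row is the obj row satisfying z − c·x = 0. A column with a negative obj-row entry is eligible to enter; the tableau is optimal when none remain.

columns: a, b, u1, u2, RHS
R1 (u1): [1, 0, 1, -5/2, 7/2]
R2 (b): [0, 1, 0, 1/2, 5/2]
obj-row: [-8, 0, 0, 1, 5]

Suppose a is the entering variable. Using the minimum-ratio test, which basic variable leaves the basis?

Column a entries and ratios — u1: (7/2)/1 = 7/2; b: 0 ≤ 0, skip.
Smallest ratio is 7/2 in the row of u1, so u1 leaves.

u1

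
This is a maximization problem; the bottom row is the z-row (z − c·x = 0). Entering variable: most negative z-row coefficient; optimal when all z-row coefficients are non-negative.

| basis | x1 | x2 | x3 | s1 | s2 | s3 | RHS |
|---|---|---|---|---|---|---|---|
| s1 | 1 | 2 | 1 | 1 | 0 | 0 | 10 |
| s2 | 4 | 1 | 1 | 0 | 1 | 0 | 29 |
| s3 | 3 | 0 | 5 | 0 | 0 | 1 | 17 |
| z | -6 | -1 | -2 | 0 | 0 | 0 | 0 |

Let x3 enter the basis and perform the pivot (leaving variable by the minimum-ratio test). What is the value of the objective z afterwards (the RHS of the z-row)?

Ratio test on column x3 — row 1: 10/1 = 10; row 2: 29/1 = 29; row 3: 17/5 = 17/5. Minimum is 17/5 at row 3 (s3 leaves); pivot element 5.
Pivot on row 3; the z-row RHS becomes 0 − (-2)·(17/5) = 34/5.

34/5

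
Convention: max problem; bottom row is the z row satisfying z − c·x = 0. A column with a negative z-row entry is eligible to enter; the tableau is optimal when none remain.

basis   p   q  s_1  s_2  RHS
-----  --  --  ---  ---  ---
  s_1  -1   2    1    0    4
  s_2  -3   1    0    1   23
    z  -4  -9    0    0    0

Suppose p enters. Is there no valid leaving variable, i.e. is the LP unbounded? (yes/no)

yes

Every constraint-row entry in column p is ≤ 0, so increasing p is unbounded.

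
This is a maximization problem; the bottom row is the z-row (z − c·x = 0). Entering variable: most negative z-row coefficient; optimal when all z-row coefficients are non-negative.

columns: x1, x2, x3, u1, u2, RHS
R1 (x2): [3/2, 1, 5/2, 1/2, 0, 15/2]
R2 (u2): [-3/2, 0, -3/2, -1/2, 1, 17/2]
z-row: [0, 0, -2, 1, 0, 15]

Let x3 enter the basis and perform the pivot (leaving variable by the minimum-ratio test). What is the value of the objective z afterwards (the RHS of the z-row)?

21

Ratio test on column x3 — row 1: (15/2)/(5/2) = 3; row 2: entry -3/2 ≤ 0. Minimum is 3 at row 1 (x2 leaves); pivot element 5/2.
Pivot on row 1; the z-row RHS becomes 15 − (-2)·3 = 21.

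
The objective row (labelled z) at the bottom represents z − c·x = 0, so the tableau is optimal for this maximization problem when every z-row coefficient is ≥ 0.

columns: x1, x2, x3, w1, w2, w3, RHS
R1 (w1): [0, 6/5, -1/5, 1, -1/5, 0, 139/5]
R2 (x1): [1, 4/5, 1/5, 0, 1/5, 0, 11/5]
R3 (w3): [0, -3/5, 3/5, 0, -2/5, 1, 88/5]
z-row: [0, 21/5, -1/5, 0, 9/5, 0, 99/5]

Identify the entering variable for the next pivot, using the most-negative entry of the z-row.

x3

Negative z-row entries: x3: -1/5.
The most negative is -1/5 in column x3, so x3 enters.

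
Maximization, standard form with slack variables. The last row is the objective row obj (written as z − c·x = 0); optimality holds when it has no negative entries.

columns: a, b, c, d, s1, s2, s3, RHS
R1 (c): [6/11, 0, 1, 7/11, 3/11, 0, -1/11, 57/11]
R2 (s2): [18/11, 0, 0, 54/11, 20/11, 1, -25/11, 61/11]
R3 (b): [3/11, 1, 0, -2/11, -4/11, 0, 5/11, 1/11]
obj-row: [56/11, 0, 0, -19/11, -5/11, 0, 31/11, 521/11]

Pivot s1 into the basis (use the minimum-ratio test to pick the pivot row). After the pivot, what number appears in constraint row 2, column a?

Ratio test on column s1 — row 1: (57/11)/(3/11) = 19; row 2: (61/11)/(20/11) = 61/20; row 3: entry -4/11 ≤ 0. Minimum is 61/20 at row 2 (s2 leaves); pivot element 20/11.
Divide row 2 by 20/11; eliminate column s1 from the other rows.
In the new row 2, the a entry is the old entry divided by the pivot: (18/11)/(20/11) = 9/10.

9/10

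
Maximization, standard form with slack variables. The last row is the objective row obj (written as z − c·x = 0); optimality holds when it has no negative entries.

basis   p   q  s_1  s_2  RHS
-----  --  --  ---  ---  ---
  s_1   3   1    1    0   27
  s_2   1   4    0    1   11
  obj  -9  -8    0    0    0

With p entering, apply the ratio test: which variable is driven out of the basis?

s_1

Column p entries and ratios — s_1: 27/3 = 9; s_2: 11/1 = 11.
Smallest ratio is 9 in the row of s_1, so s_1 leaves.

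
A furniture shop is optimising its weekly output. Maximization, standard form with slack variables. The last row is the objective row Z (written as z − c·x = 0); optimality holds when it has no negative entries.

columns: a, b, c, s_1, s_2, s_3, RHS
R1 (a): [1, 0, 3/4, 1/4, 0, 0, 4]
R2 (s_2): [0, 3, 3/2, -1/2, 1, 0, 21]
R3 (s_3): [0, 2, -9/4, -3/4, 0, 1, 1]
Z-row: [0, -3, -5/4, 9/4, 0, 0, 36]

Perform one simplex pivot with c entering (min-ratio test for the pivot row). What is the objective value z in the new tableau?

Ratio test on column c — row 1: 4/(3/4) = 16/3; row 2: 21/(3/2) = 14; row 3: entry -9/4 ≤ 0. Minimum is 16/3 at row 1 (a leaves); pivot element 3/4.
Pivot on row 1; the Z-row RHS becomes 36 − (-5/4)·(16/3) = 128/3.

128/3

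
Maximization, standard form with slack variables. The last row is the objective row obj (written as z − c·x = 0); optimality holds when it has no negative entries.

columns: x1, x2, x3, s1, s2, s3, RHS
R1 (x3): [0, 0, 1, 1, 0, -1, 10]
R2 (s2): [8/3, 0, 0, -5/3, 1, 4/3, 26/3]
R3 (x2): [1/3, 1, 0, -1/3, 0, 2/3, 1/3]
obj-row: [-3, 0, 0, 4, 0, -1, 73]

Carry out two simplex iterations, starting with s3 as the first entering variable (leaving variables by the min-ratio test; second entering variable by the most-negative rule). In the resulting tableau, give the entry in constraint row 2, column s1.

1

Ratio test on column s3 — row 1: entry -1 ≤ 0; row 2: (26/3)/(4/3) = 13/2; row 3: (1/3)/(2/3) = 1/2. Minimum is 1/2 at row 3 (x2 leaves); pivot element 2/3.
Divide row 3 by 2/3; eliminate column s3 from the other rows.
Second iteration: most negative obj-row entry is -5/2 in column x1, so x1 enters.
Ratio test on column x1 — row 1: (21/2)/(1/2) = 21; row 2: 8/2 = 4; row 3: (1/2)/(1/2) = 1. Minimum is 1 at row 3 (s3 leaves); pivot element 1/2.
Divide row 3 by 1/2; eliminate column x1 from the other rows.
After both pivots, the entry at constraint row 2, column s1 is 1.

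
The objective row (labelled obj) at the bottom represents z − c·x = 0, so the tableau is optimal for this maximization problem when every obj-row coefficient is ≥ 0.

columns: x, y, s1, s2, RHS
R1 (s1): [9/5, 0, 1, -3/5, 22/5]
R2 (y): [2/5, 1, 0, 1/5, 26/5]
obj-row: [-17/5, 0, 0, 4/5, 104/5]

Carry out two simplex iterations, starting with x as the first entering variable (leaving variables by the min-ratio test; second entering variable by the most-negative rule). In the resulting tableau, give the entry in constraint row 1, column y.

Ratio test on column x — row 1: (22/5)/(9/5) = 22/9; row 2: (26/5)/(2/5) = 13. Minimum is 22/9 at row 1 (s1 leaves); pivot element 9/5.
Divide row 1 by 9/5; eliminate column x from the other rows.
Second iteration: most negative obj-row entry is -1/3 in column s2, so s2 enters.
Ratio test on column s2 — row 1: entry -1/3 ≤ 0; row 2: (38/9)/(1/3) = 38/3. Minimum is 38/3 at row 2 (y leaves); pivot element 1/3.
Divide row 2 by 1/3; eliminate column s2 from the other rows.
After both pivots, the entry at constraint row 1, column y is 1.

1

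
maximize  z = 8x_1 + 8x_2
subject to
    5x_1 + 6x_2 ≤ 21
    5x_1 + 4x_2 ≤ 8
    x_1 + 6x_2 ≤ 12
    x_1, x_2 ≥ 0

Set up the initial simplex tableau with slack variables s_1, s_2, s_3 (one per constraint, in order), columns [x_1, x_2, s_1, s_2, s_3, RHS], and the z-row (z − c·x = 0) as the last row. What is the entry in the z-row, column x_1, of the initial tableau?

-8

The z-row carries the negated objective coefficients: the x_1 entry is -8.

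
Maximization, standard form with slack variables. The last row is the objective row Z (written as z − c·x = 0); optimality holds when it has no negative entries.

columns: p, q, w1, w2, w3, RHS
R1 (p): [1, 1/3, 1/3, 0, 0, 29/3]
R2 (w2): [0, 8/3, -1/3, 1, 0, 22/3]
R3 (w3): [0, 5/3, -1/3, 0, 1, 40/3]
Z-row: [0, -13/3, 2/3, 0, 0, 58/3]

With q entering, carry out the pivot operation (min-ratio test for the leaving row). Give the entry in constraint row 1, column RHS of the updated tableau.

35/4

Ratio test on column q — row 1: (29/3)/(1/3) = 29; row 2: (22/3)/(8/3) = 11/4; row 3: (40/3)/(5/3) = 8. Minimum is 11/4 at row 2 (w2 leaves); pivot element 8/3.
Divide row 2 by 8/3; eliminate column q from the other rows.
Row 1 update in column RHS: 29/3 − (1/3)·(11/4) = 35/4.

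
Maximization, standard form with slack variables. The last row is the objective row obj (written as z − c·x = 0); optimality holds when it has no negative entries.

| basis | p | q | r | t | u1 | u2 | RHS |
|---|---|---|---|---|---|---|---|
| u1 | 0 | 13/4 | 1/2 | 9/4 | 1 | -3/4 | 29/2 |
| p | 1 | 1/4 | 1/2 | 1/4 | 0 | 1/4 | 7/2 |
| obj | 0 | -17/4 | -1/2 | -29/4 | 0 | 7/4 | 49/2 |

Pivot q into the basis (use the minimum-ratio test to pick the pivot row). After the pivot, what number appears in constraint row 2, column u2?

Ratio test on column q — row 1: (29/2)/(13/4) = 58/13; row 2: (7/2)/(1/4) = 14. Minimum is 58/13 at row 1 (u1 leaves); pivot element 13/4.
Divide row 1 by 13/4; eliminate column q from the other rows.
Row 2 update in column u2: 1/4 − (1/4)·(-3/13) = 4/13.

4/13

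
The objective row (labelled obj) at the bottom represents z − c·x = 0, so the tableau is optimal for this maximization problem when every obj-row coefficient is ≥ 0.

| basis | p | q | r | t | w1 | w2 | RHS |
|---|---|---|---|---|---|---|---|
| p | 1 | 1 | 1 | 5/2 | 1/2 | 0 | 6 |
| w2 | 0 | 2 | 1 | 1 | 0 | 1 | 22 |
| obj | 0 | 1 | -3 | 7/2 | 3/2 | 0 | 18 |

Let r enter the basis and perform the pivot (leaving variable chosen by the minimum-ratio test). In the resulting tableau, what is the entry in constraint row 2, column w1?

Ratio test on column r — row 1: 6/1 = 6; row 2: 22/1 = 22. Minimum is 6 at row 1 (p leaves); pivot element 1.
Divide row 1 by 1; eliminate column r from the other rows.
Row 2 update in column w1: 0 − 1·(1/2) = -1/2.

-1/2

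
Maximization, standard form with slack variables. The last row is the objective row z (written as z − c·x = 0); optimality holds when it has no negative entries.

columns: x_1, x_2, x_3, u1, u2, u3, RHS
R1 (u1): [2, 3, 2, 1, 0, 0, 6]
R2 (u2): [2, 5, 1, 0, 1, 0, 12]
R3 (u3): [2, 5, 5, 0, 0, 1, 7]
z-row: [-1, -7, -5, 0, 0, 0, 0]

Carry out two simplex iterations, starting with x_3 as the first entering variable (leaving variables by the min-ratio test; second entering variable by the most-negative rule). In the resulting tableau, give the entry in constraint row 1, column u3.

-3/5

Ratio test on column x_3 — row 1: 6/2 = 3; row 2: 12/1 = 12; row 3: 7/5 = 7/5. Minimum is 7/5 at row 3 (u3 leaves); pivot element 5.
Divide row 3 by 5; eliminate column x_3 from the other rows.
Second iteration: most negative z-row entry is -2 in column x_2, so x_2 enters.
Ratio test on column x_2 — row 1: (16/5)/1 = 16/5; row 2: (53/5)/4 = 53/20; row 3: (7/5)/1 = 7/5. Minimum is 7/5 at row 3 (x_3 leaves); pivot element 1.
Divide row 3 by 1; eliminate column x_2 from the other rows.
After both pivots, the entry at constraint row 1, column u3 is -3/5.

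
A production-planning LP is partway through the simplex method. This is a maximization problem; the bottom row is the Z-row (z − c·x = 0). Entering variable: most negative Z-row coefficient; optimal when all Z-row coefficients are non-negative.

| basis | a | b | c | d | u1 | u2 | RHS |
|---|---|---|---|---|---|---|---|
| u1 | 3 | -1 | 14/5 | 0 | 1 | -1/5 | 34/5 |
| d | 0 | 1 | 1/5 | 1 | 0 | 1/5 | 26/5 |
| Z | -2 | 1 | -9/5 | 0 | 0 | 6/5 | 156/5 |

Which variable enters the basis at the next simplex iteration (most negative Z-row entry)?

a

Negative Z-row entries: a: -2, c: -9/5.
The most negative is -2 in column a, so a enters.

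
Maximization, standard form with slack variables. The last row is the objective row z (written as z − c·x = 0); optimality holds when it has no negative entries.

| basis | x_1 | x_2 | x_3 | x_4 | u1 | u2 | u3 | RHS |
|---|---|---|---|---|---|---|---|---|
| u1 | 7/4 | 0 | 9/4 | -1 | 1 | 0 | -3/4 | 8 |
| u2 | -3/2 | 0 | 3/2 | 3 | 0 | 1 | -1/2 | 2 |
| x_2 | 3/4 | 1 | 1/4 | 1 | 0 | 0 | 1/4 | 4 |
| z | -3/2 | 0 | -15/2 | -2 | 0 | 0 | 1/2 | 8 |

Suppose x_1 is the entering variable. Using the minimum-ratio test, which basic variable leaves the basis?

Column x_1 entries and ratios — u1: 8/(7/4) = 32/7; u2: -3/2 ≤ 0, skip; x_2: 4/(3/4) = 16/3.
Smallest ratio is 32/7 in the row of u1, so u1 leaves.

u1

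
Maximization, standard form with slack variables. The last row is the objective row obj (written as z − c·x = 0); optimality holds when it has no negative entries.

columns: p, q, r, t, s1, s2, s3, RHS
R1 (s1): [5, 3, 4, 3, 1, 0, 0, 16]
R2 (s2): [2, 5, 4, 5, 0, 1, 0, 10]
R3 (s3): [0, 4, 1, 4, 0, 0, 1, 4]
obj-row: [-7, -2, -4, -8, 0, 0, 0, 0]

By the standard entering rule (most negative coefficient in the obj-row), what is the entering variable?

Negative obj-row entries: p: -7, q: -2, r: -4, t: -8.
The most negative is -8 in column t, so t enters.

t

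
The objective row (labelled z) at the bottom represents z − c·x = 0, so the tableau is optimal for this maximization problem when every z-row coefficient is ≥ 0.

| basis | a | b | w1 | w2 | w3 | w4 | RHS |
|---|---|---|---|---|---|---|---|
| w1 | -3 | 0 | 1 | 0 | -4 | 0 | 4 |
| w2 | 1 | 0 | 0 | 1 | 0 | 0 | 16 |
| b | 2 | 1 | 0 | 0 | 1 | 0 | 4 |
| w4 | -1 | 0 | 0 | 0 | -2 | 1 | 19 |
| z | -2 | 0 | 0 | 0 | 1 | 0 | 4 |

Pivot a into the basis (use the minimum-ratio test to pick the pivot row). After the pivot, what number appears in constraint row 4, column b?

1/2

Ratio test on column a — row 1: entry -3 ≤ 0; row 2: 16/1 = 16; row 3: 4/2 = 2; row 4: entry -1 ≤ 0. Minimum is 2 at row 3 (b leaves); pivot element 2.
Divide row 3 by 2; eliminate column a from the other rows.
Row 4 update in column b: 0 − (-1)·(1/2) = 1/2.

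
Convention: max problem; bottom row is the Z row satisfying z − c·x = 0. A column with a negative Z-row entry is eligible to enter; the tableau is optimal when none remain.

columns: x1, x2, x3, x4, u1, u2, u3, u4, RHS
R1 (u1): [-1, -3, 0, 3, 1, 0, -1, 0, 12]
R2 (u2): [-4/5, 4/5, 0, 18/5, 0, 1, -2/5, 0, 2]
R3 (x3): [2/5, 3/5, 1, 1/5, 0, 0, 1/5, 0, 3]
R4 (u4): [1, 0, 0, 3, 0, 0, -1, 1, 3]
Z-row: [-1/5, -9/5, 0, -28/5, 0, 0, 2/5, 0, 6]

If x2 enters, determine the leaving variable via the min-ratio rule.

u2

Column x2 entries and ratios — u1: -3 ≤ 0, skip; u2: 2/(4/5) = 5/2; x3: 3/(3/5) = 5; u4: 0 ≤ 0, skip.
Smallest ratio is 5/2 in the row of u2, so u2 leaves.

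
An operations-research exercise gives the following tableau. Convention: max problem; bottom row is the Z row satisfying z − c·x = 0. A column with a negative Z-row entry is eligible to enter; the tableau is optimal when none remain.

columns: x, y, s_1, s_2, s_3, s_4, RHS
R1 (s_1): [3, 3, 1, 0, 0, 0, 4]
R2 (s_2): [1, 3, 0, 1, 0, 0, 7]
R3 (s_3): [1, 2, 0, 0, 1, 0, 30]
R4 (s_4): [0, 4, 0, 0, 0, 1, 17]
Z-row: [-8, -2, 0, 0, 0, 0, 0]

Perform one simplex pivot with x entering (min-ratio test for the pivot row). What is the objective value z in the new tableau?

32/3

Ratio test on column x — row 1: 4/3 = 4/3; row 2: 7/1 = 7; row 3: 30/1 = 30; row 4: entry 0 ≤ 0. Minimum is 4/3 at row 1 (s_1 leaves); pivot element 3.
Pivot on row 1; the Z-row RHS becomes 0 − (-8)·(4/3) = 32/3.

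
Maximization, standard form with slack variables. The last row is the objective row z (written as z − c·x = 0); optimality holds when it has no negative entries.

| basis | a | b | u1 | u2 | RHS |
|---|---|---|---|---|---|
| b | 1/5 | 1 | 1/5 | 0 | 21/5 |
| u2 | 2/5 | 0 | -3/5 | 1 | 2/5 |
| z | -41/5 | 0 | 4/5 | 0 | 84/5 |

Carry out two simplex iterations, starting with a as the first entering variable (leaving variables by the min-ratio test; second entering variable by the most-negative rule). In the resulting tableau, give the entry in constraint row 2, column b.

3

Ratio test on column a — row 1: (21/5)/(1/5) = 21; row 2: (2/5)/(2/5) = 1. Minimum is 1 at row 2 (u2 leaves); pivot element 2/5.
Divide row 2 by 2/5; eliminate column a from the other rows.
Second iteration: most negative z-row entry is -23/2 in column u1, so u1 enters.
Ratio test on column u1 — row 1: 4/(1/2) = 8; row 2: entry -3/2 ≤ 0. Minimum is 8 at row 1 (b leaves); pivot element 1/2.
Divide row 1 by 1/2; eliminate column u1 from the other rows.
After both pivots, the entry at constraint row 2, column b is 3.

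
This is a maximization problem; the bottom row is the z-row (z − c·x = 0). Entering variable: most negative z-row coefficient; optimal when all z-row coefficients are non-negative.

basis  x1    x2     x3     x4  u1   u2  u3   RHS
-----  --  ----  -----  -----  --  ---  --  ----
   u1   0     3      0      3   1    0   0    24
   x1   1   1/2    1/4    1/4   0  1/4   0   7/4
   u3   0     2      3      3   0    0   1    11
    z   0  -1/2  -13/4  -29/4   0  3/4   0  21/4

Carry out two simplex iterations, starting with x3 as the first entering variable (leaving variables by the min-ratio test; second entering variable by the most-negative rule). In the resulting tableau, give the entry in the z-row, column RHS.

191/6

Ratio test on column x3 — row 1: entry 0 ≤ 0; row 2: (7/4)/(1/4) = 7; row 3: 11/3 = 11/3. Minimum is 11/3 at row 3 (u3 leaves); pivot element 3.
Divide row 3 by 3; eliminate column x3 from the other rows.
Second iteration: most negative z-row entry is -4 in column x4, so x4 enters.
Ratio test on column x4 — row 1: 24/3 = 8; row 2: entry 0 ≤ 0; row 3: (11/3)/1 = 11/3. Minimum is 11/3 at row 3 (x3 leaves); pivot element 1.
Divide row 3 by 1; eliminate column x4 from the other rows.
After both pivots, the entry at the z-row, column RHS is 191/6.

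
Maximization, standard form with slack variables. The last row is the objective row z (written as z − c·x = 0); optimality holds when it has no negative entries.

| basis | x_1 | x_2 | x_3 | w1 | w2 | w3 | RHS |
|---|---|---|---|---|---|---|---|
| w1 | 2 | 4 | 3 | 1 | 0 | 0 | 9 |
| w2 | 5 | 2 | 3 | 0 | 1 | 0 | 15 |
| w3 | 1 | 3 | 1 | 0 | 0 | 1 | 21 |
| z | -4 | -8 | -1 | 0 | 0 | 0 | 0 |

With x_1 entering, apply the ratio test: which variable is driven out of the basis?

Column x_1 entries and ratios — w1: 9/2 = 9/2; w2: 15/5 = 3; w3: 21/1 = 21.
Smallest ratio is 3 in the row of w2, so w2 leaves.

w2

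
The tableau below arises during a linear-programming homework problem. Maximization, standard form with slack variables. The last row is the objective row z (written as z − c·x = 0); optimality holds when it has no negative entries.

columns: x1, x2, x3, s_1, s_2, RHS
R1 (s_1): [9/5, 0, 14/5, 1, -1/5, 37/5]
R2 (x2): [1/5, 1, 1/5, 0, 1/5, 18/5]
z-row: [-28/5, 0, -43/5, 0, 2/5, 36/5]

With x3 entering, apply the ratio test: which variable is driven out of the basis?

Column x3 entries and ratios — s_1: (37/5)/(14/5) = 37/14; x2: (18/5)/(1/5) = 18.
Smallest ratio is 37/14 in the row of s_1, so s_1 leaves.

s_1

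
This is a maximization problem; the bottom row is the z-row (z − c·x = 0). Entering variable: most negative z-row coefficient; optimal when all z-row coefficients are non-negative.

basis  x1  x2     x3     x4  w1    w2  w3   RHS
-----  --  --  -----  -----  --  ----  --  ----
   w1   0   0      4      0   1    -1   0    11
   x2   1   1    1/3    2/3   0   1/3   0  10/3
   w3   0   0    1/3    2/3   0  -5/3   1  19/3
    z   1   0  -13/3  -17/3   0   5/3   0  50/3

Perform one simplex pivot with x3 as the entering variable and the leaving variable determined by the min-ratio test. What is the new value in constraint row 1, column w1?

Ratio test on column x3 — row 1: 11/4 = 11/4; row 2: (10/3)/(1/3) = 10; row 3: (19/3)/(1/3) = 19. Minimum is 11/4 at row 1 (w1 leaves); pivot element 4.
Divide row 1 by 4; eliminate column x3 from the other rows.
In the new row 1, the w1 entry is the old entry divided by the pivot: 1/4 = 1/4.

1/4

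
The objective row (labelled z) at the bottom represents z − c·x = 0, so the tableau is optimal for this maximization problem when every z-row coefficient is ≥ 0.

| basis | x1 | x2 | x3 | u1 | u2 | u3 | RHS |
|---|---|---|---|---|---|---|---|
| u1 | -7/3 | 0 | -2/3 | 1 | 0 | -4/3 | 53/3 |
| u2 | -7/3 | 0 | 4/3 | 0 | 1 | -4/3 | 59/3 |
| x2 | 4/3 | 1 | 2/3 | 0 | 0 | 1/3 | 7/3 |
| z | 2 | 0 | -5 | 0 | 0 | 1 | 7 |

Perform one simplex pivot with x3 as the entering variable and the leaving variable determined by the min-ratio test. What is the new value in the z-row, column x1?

Ratio test on column x3 — row 1: entry -2/3 ≤ 0; row 2: (59/3)/(4/3) = 59/4; row 3: (7/3)/(2/3) = 7/2. Minimum is 7/2 at row 3 (x2 leaves); pivot element 2/3.
Divide row 3 by 2/3; eliminate column x3 from the other rows.
z-row update in column x1: 2 − (-5)·2 = 12.

12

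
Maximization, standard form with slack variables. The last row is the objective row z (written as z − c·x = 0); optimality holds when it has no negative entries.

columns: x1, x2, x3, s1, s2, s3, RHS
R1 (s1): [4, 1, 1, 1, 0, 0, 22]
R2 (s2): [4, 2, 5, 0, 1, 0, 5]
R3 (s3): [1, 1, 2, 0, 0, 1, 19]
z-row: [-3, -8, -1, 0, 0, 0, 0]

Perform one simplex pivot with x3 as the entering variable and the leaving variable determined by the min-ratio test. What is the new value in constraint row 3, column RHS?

17

Ratio test on column x3 — row 1: 22/1 = 22; row 2: 5/5 = 1; row 3: 19/2 = 19/2. Minimum is 1 at row 2 (s2 leaves); pivot element 5.
Divide row 2 by 5; eliminate column x3 from the other rows.
Row 3 update in column RHS: 19 − 2·1 = 17.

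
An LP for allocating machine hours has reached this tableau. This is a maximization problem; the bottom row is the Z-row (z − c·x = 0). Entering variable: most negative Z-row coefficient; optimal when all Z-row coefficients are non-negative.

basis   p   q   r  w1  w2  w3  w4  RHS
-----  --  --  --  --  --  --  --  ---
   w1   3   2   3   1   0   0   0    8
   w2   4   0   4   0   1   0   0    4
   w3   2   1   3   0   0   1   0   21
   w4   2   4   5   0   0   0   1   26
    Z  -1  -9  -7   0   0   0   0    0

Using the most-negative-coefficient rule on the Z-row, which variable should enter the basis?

Negative Z-row entries: p: -1, q: -9, r: -7.
The most negative is -9 in column q, so q enters.

q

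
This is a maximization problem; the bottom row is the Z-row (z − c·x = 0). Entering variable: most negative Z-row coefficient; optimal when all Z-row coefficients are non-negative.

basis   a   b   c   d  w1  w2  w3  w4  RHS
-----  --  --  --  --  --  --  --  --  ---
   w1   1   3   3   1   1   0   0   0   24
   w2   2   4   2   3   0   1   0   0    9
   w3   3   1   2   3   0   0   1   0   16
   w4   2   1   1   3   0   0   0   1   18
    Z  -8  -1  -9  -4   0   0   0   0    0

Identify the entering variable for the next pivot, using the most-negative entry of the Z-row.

Negative Z-row entries: a: -8, b: -1, c: -9, d: -4.
The most negative is -9 in column c, so c enters.

c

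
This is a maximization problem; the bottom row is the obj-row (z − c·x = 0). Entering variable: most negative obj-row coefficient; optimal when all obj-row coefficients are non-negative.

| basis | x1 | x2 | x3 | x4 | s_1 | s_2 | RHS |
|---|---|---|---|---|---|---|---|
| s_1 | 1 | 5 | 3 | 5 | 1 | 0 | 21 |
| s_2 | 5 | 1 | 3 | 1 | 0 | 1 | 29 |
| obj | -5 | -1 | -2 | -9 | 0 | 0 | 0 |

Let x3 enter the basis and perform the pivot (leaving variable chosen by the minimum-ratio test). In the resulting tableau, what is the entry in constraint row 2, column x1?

4

Ratio test on column x3 — row 1: 21/3 = 7; row 2: 29/3 = 29/3. Minimum is 7 at row 1 (s_1 leaves); pivot element 3.
Divide row 1 by 3; eliminate column x3 from the other rows.
Row 2 update in column x1: 5 − 3·(1/3) = 4.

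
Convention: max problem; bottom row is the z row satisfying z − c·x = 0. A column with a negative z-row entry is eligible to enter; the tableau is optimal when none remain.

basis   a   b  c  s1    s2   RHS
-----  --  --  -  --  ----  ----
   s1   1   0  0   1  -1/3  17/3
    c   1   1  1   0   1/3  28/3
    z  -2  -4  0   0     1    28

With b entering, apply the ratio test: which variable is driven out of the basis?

c

Column b entries and ratios — s1: 0 ≤ 0, skip; c: (28/3)/1 = 28/3.
Smallest ratio is 28/3 in the row of c, so c leaves.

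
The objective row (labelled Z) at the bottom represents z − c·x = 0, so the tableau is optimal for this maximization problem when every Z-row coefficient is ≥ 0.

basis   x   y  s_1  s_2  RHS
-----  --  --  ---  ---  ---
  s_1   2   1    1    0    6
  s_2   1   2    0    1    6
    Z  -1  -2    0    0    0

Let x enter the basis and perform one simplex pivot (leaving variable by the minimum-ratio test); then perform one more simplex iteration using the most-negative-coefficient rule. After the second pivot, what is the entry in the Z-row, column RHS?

Ratio test on column x — row 1: 6/2 = 3; row 2: 6/1 = 6. Minimum is 3 at row 1 (s_1 leaves); pivot element 2.
Divide row 1 by 2; eliminate column x from the other rows.
Second iteration: most negative Z-row entry is -3/2 in column y, so y enters.
Ratio test on column y — row 1: 3/(1/2) = 6; row 2: 3/(3/2) = 2. Minimum is 2 at row 2 (s_2 leaves); pivot element 3/2.
Divide row 2 by 3/2; eliminate column y from the other rows.
After both pivots, the entry at the Z-row, column RHS is 6.

6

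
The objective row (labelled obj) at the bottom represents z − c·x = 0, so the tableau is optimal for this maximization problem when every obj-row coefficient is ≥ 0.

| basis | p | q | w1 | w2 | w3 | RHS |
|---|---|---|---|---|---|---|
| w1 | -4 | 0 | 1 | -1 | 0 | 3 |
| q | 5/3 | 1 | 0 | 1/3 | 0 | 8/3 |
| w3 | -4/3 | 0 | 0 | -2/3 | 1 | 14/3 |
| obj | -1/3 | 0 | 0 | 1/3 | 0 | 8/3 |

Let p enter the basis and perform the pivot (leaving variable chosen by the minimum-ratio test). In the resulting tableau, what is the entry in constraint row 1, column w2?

Ratio test on column p — row 1: entry -4 ≤ 0; row 2: (8/3)/(5/3) = 8/5; row 3: entry -4/3 ≤ 0. Minimum is 8/5 at row 2 (q leaves); pivot element 5/3.
Divide row 2 by 5/3; eliminate column p from the other rows.
Row 1 update in column w2: -1 − (-4)·(1/5) = -1/5.

-1/5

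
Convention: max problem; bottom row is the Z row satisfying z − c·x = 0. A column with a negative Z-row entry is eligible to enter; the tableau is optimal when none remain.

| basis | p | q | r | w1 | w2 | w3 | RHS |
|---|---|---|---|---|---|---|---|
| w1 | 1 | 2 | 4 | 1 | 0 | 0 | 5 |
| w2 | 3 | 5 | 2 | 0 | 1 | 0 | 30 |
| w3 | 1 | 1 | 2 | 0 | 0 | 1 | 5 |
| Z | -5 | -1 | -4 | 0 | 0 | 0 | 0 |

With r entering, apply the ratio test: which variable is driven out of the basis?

w1

Column r entries and ratios — w1: 5/4 = 5/4; w2: 30/2 = 15; w3: 5/2 = 5/2.
Smallest ratio is 5/4 in the row of w1, so w1 leaves.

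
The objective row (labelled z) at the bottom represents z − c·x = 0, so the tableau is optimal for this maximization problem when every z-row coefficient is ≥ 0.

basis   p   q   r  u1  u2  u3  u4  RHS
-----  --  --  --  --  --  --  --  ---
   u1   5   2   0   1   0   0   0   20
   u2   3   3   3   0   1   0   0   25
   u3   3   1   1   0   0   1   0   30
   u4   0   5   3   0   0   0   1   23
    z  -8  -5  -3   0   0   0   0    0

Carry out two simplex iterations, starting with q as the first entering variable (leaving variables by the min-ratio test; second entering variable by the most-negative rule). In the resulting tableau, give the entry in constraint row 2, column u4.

Ratio test on column q — row 1: 20/2 = 10; row 2: 25/3 = 25/3; row 3: 30/1 = 30; row 4: 23/5 = 23/5. Minimum is 23/5 at row 4 (u4 leaves); pivot element 5.
Divide row 4 by 5; eliminate column q from the other rows.
Second iteration: most negative z-row entry is -8 in column p, so p enters.
Ratio test on column p — row 1: (54/5)/5 = 54/25; row 2: (56/5)/3 = 56/15; row 3: (127/5)/3 = 127/15; row 4: entry 0 ≤ 0. Minimum is 54/25 at row 1 (u1 leaves); pivot element 5.
Divide row 1 by 5; eliminate column p from the other rows.
After both pivots, the entry at constraint row 2, column u4 is -9/25.

-9/25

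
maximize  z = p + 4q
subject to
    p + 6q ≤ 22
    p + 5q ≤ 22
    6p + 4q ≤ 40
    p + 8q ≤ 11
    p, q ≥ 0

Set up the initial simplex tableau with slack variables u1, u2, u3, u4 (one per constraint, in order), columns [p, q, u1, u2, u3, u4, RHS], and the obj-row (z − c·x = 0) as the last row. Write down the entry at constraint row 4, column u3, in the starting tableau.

Slack u3 belongs to constraint 3; its column is the unit vector e_3, so the entry in row 4 is 0.

0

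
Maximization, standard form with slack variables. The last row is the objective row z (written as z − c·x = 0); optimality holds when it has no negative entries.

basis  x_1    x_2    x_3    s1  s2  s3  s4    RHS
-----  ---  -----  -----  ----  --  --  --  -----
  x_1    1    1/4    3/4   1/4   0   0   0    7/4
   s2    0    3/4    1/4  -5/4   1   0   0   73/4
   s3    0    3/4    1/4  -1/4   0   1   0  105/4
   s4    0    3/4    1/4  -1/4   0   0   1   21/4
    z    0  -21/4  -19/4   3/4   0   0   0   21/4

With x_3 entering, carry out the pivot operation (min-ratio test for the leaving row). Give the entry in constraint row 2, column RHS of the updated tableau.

Ratio test on column x_3 — row 1: (7/4)/(3/4) = 7/3; row 2: (73/4)/(1/4) = 73; row 3: (105/4)/(1/4) = 105; row 4: (21/4)/(1/4) = 21. Minimum is 7/3 at row 1 (x_1 leaves); pivot element 3/4.
Divide row 1 by 3/4; eliminate column x_3 from the other rows.
Row 2 update in column RHS: 73/4 − (1/4)·(7/3) = 53/3.

53/3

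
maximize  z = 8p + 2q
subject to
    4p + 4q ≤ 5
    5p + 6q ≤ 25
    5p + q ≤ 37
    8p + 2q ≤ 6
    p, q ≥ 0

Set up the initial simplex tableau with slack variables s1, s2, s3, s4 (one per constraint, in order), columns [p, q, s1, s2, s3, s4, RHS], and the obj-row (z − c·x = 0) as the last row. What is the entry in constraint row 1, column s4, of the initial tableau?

Slack s4 belongs to constraint 4; its column is the unit vector e_4, so the entry in row 1 is 0.

0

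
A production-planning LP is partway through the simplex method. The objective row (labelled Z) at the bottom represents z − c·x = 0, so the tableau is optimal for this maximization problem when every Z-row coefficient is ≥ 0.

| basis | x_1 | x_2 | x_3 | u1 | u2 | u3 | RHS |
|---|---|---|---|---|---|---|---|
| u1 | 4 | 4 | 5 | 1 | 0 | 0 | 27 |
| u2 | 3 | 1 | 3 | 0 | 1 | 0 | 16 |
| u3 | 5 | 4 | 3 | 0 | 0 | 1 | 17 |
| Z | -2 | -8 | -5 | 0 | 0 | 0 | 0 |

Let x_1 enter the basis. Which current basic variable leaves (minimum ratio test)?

Column x_1 entries and ratios — u1: 27/4 = 27/4; u2: 16/3 = 16/3; u3: 17/5 = 17/5.
Smallest ratio is 17/5 in the row of u3, so u3 leaves.

u3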